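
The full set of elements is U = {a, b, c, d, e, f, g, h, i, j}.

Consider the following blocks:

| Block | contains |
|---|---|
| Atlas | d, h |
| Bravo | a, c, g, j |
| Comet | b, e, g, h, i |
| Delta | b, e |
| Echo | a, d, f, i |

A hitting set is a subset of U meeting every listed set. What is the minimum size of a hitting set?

The 3 elements {b, d, g} hit every block.
The blocks Atlas, Bravo, Delta are pairwise disjoint, so any hitting set needs a separate element for each — at least 3. Hence 3 is optimal.

3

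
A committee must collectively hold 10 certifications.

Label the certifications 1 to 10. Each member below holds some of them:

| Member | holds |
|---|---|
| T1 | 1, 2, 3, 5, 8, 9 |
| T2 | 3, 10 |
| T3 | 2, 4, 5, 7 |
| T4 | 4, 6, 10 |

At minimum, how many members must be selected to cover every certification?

3

T1 and T3 and T4 together: T1 ∪ T3 ∪ T4 = {1, 2, 3, 4, 5, 6, 7, 8, 9, 10} — every certification is covered.
Only T1 contains 1, so T1 is forced; the remaining 4 certifications need at least 2 more members (each remaining member adds at most 3) — so at least 3 members are needed, and 3 is optimal.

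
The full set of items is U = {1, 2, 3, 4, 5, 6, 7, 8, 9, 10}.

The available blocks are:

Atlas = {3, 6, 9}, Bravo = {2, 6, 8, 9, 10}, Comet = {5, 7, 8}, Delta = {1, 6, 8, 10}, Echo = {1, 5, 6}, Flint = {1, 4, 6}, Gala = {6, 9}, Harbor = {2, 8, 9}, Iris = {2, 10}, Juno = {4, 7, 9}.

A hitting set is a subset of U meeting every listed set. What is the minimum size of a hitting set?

Take H = {2, 6, 7}. Each listed block contains at least one of these, so H is a hitting set of size 3.
The blocks Atlas, Comet, Iris are pairwise disjoint, so any hitting set needs a separate item for each — at least 3. Hence 3 is optimal.

3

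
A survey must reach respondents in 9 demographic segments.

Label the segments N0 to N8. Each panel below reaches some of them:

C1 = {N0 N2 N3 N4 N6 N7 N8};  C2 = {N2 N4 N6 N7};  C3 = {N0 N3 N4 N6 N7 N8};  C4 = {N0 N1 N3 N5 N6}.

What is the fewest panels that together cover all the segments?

2

Take {C1, C4}. Their union is {N0, N1, N2, N3, N4, N5, N6, N7, N8}, which is all 9 segments.
No single panel has all 9 segments (the largest, C1, has 7), so 2 is optimal.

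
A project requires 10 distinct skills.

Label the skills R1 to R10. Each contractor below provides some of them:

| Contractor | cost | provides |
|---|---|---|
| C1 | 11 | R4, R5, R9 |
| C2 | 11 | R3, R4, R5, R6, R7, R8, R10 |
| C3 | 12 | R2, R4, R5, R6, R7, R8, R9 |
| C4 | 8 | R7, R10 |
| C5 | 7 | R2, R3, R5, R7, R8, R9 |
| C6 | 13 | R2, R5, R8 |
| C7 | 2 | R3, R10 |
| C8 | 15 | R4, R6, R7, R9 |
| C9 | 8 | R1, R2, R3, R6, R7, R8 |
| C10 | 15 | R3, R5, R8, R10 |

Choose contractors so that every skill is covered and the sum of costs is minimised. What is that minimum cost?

21

C1, C7, C9 together cover every skill (C1 ∪ C7 ∪ C9 = {R1, R2, R3, R4, R5, R6, R7, R8, R9, R10}); total cost 11 + 2 + 8 = 21.
The greedy pick C7, C5, C9, C1 costs 28; no covering selection beats 21.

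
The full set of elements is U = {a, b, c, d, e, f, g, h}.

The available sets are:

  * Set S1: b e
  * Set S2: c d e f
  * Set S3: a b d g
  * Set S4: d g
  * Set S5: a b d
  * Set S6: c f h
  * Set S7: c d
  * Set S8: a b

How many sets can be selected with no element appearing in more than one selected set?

S1, S4, S6 are pairwise disjoint (S1={b,e}; S4={d,g}; S6={c,f,h}).
Every remaining set overlaps one of these, and no 4 of the listed sets are pairwise disjoint, so 3 is the maximum.

3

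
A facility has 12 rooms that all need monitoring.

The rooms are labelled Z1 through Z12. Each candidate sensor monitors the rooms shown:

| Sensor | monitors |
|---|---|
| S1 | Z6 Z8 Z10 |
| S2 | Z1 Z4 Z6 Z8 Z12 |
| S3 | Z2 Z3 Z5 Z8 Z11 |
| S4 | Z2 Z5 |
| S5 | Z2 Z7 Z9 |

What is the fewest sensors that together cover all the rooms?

4

Take {S1, S2, S3, S5}. Their union is {Z1, Z2, Z3, Z4, Z5, Z6, Z7, Z8, Z9, Z10, Z11, Z12}, which is all 12 rooms.
Only S1 contains Z10, so S1 is forced; the remaining 9 rooms need at least 3 more sensors (each remaining sensor adds at most 4) — so at least 4 sensors are needed, and 4 is optimal.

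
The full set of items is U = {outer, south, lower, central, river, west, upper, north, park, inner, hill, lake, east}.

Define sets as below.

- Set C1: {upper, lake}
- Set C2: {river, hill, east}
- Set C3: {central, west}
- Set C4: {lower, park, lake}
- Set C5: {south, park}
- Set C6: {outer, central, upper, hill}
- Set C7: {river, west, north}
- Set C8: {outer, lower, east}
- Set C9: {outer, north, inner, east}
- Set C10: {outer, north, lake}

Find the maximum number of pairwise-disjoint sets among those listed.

C1, C5, C7, C8 are pairwise disjoint (C1={upper,lake}; C5={south,park}; C7={river,west,north}; C8={outer,lower,east}).
Every remaining set overlaps one of these, and no 5 of the listed sets are pairwise disjoint, so 4 is the maximum.

4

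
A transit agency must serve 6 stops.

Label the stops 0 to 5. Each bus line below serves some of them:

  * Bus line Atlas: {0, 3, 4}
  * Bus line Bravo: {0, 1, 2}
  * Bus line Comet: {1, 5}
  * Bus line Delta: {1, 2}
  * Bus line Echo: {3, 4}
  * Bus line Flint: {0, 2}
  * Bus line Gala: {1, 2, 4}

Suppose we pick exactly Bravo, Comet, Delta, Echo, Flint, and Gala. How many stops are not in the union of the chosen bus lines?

0

Union of Bravo, Comet, Delta, Echo, Flint, Gala = {0, 1, 2, 3, 4, 5} — that's every stop, so 0 are uncovered.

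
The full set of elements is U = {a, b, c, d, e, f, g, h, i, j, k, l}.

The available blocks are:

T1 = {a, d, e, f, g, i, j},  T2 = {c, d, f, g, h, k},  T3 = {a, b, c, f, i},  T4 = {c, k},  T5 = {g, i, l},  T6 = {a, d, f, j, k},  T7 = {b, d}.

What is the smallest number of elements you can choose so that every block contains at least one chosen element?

3

Take T = {b, i, k}. Each listed block contains at least one of these, so T is a hitting set of size 3.
The blocks T4, T5, T7 are pairwise disjoint, so any hitting set needs a separate element for each — at least 3. Hence 3 is optimal.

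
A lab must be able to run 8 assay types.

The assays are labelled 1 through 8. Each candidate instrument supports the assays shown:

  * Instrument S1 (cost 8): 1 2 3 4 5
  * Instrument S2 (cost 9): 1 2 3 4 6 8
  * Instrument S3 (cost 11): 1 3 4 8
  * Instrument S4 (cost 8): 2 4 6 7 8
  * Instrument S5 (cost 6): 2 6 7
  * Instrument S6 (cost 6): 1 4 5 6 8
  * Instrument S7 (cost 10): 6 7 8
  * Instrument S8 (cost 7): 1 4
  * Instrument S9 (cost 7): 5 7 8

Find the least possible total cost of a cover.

S1, S4 together cover every assay (S1 ∪ S4 = {1, 2, 3, 4, 5, 6, 7, 8}); total cost 8 + 8 = 16.
The greedy pick S6, S5, S1 costs 20; no covering selection beats 16.

16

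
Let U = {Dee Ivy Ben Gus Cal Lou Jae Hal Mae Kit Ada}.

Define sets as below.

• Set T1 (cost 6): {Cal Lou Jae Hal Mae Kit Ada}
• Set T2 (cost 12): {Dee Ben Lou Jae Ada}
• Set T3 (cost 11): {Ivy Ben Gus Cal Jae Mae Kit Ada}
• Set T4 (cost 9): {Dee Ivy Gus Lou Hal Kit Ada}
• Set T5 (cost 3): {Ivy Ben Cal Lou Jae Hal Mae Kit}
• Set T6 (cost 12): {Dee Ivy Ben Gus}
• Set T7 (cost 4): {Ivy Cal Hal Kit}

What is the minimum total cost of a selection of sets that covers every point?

T4, T5 together cover every point (T4 ∪ T5 = {Dee, Ivy, Ben, Gus, Cal, Lou, Jae, Hal, Mae, Kit, Ada}); total cost 9 + 3 = 12.
No covering selection has total cost below 12.

12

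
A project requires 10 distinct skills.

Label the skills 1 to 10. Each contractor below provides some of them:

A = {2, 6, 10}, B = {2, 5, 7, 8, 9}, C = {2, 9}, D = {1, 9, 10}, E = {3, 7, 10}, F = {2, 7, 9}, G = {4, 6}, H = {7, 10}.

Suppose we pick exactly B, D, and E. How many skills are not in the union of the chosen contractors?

Union of B, D, E = {1, 2, 3, 5, 7, 8, 9, 10}.
Not covered: 4, 6 — 2 skills.

2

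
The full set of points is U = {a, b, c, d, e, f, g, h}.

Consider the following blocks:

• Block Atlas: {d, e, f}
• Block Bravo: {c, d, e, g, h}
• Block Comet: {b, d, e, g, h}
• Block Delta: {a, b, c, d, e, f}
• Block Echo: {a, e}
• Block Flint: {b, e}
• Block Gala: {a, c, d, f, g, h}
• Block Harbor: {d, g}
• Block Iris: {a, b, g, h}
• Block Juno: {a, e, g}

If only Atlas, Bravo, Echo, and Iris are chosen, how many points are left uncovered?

Union of Atlas, Bravo, Echo, Iris = {a, b, c, d, e, f, g, h} — that's every point, so 0 are uncovered.

0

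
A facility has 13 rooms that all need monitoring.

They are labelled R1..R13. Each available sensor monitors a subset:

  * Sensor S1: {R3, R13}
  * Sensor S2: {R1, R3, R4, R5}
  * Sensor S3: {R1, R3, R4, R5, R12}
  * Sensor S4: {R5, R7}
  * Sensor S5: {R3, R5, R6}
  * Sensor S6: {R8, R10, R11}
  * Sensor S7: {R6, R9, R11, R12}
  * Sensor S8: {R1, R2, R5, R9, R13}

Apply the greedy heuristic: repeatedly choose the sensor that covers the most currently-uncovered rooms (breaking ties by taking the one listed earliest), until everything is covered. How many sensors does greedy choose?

Greedy: pick S3 (covers 5 new) → pick S6 (covers 3 new) → pick S8 (covers 3 new) → pick S4 (covers 1 new) → pick S5 (covers 1 new). Total picks: 5.

5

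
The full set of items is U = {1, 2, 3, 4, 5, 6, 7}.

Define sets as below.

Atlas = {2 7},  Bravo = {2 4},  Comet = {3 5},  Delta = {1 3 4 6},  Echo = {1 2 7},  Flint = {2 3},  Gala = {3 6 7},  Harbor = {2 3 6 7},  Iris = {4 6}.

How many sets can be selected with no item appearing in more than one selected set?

3

Comet, Echo, Iris are pairwise disjoint (Comet={3,5}; Echo={1,2,7}; Iris={4,6}).
Every remaining set overlaps one of these, and no 4 of the listed sets are pairwise disjoint, so 3 is the maximum.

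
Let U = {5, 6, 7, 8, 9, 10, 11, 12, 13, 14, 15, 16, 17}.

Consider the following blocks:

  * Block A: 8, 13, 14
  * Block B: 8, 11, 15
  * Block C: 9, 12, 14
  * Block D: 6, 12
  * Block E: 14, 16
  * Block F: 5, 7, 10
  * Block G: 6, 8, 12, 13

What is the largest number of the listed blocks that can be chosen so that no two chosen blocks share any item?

B, D, E, F are pairwise disjoint (B={8,11,15}; D={6,12}; E={14,16}; F={5,7,10}).
Every remaining block overlaps one of these, and no 5 of the listed blocks are pairwise disjoint, so 4 is the maximum.

4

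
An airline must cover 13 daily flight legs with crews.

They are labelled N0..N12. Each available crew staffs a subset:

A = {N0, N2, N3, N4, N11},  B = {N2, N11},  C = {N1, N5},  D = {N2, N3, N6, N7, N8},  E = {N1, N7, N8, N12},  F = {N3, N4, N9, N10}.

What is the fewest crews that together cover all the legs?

5

A and C and D and E and F together: A ∪ C ∪ D ∪ E ∪ F = {N0, N1, N2, N3, N4, N5, N6, N7, N8, N9, N10, N11, N12} — every leg is covered.
No 4 of the 6 crews cover everything (all 15 combinations miss at least one leg), so 5 is optimal.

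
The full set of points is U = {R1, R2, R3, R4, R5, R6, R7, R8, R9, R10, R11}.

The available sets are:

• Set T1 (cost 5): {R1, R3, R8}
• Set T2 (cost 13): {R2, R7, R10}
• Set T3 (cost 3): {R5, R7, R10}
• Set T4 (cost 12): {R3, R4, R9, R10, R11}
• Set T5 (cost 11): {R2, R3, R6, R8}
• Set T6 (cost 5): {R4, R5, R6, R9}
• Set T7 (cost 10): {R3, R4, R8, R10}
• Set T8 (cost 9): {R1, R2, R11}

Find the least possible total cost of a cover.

22

T1, T3, T6, T8 together cover every point (T1 ∪ T3 ∪ T6 ∪ T8 = {R1, R2, R3, R4, R5, R6, R7, R8, R9, R10, R11}); total cost 5 + 3 + 5 + 9 = 22.
No covering selection has total cost below 22.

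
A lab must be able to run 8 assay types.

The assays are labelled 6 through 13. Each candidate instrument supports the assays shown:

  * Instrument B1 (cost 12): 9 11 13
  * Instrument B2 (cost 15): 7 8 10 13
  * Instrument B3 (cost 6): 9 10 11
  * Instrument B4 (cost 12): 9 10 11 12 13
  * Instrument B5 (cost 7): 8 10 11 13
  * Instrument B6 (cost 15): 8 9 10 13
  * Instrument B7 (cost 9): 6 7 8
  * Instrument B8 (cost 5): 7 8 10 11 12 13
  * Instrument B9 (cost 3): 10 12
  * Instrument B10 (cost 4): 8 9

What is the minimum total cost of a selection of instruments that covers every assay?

18

B7, B8, B10 together cover every assay (B7 ∪ B8 ∪ B10 = {6, 7, 8, 9, 10, 11, 12, 13}); total cost 9 + 5 + 4 = 18.
No covering selection has total cost below 18.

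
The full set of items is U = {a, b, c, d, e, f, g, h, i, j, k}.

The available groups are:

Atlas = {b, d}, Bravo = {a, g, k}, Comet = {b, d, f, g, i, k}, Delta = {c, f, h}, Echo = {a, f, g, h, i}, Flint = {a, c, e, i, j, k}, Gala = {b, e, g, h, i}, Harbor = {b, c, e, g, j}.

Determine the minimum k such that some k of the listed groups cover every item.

3

Comet and Echo and Flint together: Comet ∪ Echo ∪ Flint = {a, b, c, d, e, f, g, h, i, j, k} — every item is covered.
No 2 of the 8 groups cover everything (all 28 combinations miss at least one item), so 3 is optimal.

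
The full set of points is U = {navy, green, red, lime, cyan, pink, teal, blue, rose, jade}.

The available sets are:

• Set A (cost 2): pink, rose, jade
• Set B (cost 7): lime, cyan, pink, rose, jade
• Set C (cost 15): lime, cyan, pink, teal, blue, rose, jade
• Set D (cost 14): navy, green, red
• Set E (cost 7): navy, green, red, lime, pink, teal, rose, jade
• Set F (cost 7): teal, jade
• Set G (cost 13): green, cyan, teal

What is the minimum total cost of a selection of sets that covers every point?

C, E together cover every point (C ∪ E = {navy, green, red, lime, cyan, pink, teal, blue, rose, jade}); total cost 15 + 7 = 22.
The greedy pick A, E, B, C costs 31; no covering selection beats 22.

22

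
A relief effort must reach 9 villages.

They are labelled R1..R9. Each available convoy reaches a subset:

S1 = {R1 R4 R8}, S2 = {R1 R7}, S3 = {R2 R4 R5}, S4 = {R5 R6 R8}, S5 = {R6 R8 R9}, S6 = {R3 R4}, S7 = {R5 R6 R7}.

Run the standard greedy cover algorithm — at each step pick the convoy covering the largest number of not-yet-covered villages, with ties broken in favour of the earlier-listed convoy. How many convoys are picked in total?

Greedy: pick S1 (covers 3 new) → pick S7 (covers 3 new) → pick S3 (covers 1 new) → pick S5 (covers 1 new) → pick S6 (covers 1 new). Total picks: 5.
(The true minimum cover uses only 4 convoys, so greedy is not optimal here.)

5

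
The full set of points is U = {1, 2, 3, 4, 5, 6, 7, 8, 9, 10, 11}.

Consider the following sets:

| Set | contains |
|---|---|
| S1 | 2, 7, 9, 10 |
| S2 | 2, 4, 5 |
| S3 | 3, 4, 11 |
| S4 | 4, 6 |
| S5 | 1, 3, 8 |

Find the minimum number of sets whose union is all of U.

5

Take {S1, S2, S3, S4, S5}. Their union is {1, 2, 3, 4, 5, 6, 7, 8, 9, 10, 11}, which is all 11 points.
No 4 of the 5 sets cover everything (all 5 combinations miss at least one point), so 5 is optimal.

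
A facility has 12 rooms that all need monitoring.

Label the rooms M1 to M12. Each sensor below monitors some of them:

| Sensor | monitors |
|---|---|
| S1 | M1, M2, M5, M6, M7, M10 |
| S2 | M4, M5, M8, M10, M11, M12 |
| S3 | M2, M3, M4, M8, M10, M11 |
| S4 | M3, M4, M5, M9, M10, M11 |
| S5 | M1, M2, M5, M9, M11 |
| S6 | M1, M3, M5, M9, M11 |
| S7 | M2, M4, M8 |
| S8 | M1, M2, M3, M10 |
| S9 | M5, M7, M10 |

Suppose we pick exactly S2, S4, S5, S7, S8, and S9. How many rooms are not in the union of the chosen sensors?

Union of S2, S4, S5, S7, S8, S9 = {M1, M2, M3, M4, M5, M7, M8, M9, M10, M11, M12}.
Not covered: M6 — 1 room.

1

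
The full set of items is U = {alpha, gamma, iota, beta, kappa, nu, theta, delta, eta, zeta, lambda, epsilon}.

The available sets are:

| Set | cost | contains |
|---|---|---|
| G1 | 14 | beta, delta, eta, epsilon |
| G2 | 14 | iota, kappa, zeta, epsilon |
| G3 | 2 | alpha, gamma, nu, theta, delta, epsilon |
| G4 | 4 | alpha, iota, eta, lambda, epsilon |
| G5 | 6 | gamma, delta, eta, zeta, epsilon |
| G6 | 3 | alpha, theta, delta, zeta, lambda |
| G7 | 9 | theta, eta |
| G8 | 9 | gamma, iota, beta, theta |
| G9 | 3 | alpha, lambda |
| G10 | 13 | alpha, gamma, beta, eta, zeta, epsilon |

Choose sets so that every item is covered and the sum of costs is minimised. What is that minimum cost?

G2, G3, G4, G8 together cover every item (G2 ∪ G3 ∪ G4 ∪ G8 = {alpha, gamma, iota, beta, kappa, nu, theta, delta, eta, zeta, lambda, epsilon}); total cost 14 + 2 + 4 + 9 = 29.
The greedy pick G3, G4, G6, G8, G2 costs 32; no covering selection beats 29.

29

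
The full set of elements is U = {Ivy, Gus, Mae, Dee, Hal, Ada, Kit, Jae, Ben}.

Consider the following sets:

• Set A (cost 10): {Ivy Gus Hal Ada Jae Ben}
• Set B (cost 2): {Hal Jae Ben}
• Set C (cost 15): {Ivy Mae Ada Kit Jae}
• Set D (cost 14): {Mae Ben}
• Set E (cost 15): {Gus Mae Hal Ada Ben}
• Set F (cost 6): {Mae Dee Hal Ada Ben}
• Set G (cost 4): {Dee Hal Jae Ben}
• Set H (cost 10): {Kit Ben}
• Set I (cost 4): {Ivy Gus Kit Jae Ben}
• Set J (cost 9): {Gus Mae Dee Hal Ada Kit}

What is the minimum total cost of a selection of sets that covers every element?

10

F, I together cover every element (F ∪ I = {Ivy, Gus, Mae, Dee, Hal, Ada, Kit, Jae, Ben}); total cost 6 + 4 = 10.
The greedy pick B, I, F costs 12; no covering selection beats 10.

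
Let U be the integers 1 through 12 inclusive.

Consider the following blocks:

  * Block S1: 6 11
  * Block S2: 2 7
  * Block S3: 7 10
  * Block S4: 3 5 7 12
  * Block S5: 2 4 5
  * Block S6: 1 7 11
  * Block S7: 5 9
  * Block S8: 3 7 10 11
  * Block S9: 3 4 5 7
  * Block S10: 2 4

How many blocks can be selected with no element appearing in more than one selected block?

4

S1, S3, S7, S10 are pairwise disjoint (S1={6,11}; S3={7,10}; S7={5,9}; S10={2,4}).
Every remaining block overlaps one of these, and no 5 of the listed blocks are pairwise disjoint, so 4 is the maximum.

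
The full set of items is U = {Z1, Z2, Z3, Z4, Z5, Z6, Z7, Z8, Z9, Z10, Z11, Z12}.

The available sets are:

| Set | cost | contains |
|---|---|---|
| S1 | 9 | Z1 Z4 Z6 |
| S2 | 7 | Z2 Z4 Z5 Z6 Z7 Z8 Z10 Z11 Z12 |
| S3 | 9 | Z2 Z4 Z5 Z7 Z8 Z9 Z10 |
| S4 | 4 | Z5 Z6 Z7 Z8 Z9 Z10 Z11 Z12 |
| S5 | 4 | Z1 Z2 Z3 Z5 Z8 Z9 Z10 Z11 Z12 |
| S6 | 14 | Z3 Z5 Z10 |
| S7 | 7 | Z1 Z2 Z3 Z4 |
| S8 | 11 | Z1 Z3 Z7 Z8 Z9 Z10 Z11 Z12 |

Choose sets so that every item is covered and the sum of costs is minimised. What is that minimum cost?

S2, S5 together cover every item (S2 ∪ S5 = {Z1, Z2, Z3, Z4, Z5, Z6, Z7, Z8, Z9, Z10, Z11, Z12}); total cost 7 + 4 = 11.
The greedy pick S5, S4, S2 costs 15; no covering selection beats 11.

11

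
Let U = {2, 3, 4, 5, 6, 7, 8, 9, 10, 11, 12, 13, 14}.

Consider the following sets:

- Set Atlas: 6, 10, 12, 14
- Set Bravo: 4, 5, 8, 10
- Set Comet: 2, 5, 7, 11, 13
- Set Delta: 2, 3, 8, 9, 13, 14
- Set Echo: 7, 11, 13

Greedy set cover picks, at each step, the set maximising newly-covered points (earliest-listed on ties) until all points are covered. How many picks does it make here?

Greedy: pick Delta (covers 6 new) → pick Atlas (covers 3 new) → pick Comet (covers 3 new) → pick Bravo (covers 1 new). Total picks: 4.

4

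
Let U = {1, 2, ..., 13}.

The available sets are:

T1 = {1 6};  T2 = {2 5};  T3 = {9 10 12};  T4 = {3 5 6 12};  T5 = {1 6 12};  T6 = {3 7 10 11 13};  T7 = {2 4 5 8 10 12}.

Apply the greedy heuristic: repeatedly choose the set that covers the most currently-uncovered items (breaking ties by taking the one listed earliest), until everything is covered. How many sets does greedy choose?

4

Greedy: pick T7 (covers 6 new) → pick T6 (covers 4 new) → pick T1 (covers 2 new) → pick T3 (covers 1 new). Total picks: 4.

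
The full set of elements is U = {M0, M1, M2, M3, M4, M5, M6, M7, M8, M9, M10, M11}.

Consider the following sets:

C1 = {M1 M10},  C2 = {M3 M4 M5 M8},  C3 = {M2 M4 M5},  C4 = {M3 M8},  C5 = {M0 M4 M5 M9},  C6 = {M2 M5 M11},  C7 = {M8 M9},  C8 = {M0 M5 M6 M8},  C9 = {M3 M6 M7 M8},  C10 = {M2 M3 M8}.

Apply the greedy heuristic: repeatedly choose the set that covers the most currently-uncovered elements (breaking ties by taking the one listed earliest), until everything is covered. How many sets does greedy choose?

Greedy: pick C2 (covers 4 new) → pick C1 (covers 2 new) → pick C5 (covers 2 new) → pick C6 (covers 2 new) → pick C9 (covers 2 new). Total picks: 5.
(The true minimum cover uses only 4 sets, so greedy is not optimal here.)

5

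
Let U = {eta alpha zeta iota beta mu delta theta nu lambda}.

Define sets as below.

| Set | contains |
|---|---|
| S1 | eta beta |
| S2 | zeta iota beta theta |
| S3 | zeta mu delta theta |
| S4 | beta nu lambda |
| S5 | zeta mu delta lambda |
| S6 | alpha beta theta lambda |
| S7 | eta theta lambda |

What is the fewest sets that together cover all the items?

S2 and S4 and S5 and S6 and S7 together: S2 ∪ S4 ∪ S5 ∪ S6 ∪ S7 = {eta, alpha, zeta, iota, beta, mu, delta, theta, nu, lambda} — every item is covered.
No 4 of the 7 sets cover everything (all 35 combinations miss at least one item), so 5 is optimal.

5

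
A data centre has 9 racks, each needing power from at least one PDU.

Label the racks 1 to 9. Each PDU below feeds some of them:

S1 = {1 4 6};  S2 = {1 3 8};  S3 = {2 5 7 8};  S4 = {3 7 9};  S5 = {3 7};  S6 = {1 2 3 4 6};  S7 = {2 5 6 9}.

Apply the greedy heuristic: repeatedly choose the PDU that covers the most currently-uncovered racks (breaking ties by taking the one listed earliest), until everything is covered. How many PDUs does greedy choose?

Greedy: pick S6 (covers 5 new) → pick S3 (covers 3 new) → pick S4 (covers 1 new). Total picks: 3.

3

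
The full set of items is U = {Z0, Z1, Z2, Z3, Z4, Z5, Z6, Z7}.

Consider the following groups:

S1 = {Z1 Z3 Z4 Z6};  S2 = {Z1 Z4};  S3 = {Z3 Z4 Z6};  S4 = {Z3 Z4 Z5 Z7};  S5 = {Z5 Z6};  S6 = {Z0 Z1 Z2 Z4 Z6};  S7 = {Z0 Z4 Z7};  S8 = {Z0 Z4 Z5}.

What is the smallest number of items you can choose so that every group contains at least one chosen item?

2

H = {Z4, Z5} meets every group (each contains at least one member of H), and |H| = 2.
The groups S2, S5 are pairwise disjoint, so any hitting set needs a separate item for each — at least 2. Hence 2 is optimal.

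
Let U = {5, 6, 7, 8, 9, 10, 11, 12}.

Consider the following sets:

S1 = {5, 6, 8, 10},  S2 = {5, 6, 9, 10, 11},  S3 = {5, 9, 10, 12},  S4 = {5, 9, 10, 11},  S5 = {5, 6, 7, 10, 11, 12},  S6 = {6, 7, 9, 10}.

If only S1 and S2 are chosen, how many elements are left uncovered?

Union of S1, S2 = {5, 6, 8, 9, 10, 11}.
Not covered: 7, 12 — 2 elements.

2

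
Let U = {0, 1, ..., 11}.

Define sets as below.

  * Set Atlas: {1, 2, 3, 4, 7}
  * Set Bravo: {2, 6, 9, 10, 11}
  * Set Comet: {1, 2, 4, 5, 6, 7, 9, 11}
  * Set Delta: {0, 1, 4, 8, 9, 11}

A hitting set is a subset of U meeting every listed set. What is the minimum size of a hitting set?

2

H = {1, 10} meets every set (each contains at least one member of H), and |H| = 2.
No single item lies in every set, so at least 2 are needed and 2 is optimal.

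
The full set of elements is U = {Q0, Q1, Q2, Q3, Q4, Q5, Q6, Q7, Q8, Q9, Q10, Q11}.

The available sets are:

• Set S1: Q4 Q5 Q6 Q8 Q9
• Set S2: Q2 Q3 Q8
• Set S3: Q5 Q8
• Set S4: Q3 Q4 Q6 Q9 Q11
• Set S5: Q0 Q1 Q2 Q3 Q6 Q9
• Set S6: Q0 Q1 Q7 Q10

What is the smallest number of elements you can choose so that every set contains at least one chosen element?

3

Take H = {Q3, Q5, Q7}. Each listed set contains at least one of these, so H is a hitting set of size 3.
The sets S3, S4, S6 are pairwise disjoint, so any hitting set needs a separate element for each — at least 3. Hence 3 is optimal.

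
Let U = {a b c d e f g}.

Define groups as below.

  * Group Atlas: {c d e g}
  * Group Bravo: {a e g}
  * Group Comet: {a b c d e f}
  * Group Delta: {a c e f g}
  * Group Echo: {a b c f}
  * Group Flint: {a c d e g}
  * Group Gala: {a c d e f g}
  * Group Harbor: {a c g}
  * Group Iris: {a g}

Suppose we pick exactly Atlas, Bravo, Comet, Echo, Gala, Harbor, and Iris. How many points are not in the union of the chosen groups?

Union of Atlas, Bravo, Comet, Echo, Gala, Harbor, Iris = {a, b, c, d, e, f, g} — that's every point, so 0 are uncovered.

0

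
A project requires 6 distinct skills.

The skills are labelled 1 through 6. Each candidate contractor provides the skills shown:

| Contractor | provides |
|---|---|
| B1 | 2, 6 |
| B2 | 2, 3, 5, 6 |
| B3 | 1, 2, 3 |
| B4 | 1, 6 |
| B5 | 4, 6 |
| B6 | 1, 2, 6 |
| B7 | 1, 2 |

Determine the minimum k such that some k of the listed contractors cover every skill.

Take {B2, B3, B5}. Their union is {1, 2, 3, 4, 5, 6}, which is all 6 skills.
Only B5 contains 4, so B5 is forced; the remaining 4 skills need at least 2 more contractors (each remaining contractor adds at most 3) — so at least 3 contractors are needed, and 3 is optimal.

3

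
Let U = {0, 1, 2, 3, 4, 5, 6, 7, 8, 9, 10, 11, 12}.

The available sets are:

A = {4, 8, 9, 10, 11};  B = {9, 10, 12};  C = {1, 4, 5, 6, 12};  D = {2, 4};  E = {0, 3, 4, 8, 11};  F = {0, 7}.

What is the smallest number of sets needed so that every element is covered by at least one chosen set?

Take {A, C, D, E, F}. Their union is {0, 1, 2, 3, 4, 5, 6, 7, 8, 9, 10, 11, 12}, which is all 13 elements.
No 4 of the 6 sets cover everything (all 15 combinations miss at least one element), so 5 is optimal.

5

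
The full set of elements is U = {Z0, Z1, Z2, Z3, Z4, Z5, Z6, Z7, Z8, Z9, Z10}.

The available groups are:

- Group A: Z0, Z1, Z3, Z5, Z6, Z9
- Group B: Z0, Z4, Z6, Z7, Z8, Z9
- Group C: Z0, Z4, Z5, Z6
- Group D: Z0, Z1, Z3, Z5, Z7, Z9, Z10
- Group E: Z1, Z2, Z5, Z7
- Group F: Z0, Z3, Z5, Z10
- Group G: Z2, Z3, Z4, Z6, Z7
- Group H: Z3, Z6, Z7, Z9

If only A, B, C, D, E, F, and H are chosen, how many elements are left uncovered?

0

Union of A, B, C, D, E, F, H = {Z0, Z1, Z2, Z3, Z4, Z5, Z6, Z7, Z8, Z9, Z10} — that's every element, so 0 are uncovered.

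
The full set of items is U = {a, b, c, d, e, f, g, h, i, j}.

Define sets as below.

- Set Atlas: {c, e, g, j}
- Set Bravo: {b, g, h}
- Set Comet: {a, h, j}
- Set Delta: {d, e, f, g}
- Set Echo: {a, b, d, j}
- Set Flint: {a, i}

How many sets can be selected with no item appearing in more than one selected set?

Bravo, Flint are pairwise disjoint (Bravo={b,g,h}; Flint={a,i}).
Every remaining set overlaps one of these, and no 3 of the listed sets are pairwise disjoint, so 2 is the maximum.

2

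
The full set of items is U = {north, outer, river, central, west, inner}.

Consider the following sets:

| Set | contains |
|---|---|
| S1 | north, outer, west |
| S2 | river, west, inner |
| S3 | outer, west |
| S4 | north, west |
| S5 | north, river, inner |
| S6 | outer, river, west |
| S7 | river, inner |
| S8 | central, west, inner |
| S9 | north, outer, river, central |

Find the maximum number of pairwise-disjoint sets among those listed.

S3, S5 are pairwise disjoint (S3={outer,west}; S5={north,river,inner}).
Every remaining set overlaps one of these, and no 3 of the listed sets are pairwise disjoint, so 2 is the maximum.

2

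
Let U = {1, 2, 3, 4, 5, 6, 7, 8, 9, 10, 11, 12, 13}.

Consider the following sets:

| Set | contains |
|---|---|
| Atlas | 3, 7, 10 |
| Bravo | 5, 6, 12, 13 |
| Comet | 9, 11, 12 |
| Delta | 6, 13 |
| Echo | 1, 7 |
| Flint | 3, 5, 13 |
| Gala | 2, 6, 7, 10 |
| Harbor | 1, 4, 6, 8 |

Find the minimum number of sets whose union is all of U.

4

Take {Comet, Flint, Gala, Harbor}. Their union is {1, 2, 3, 4, 5, 6, 7, 8, 9, 10, 11, 12, 13}, which is all 13 points.
Each set has at most 4 points, and 3·4 = 12 < 13 — so at least 4 sets are needed, and 4 is optimal.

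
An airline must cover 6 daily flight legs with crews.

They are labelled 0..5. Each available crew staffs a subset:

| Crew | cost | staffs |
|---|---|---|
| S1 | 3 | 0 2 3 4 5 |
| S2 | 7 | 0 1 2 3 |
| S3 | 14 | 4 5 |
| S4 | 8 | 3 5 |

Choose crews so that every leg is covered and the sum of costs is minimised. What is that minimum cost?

10

S1, S2 together cover every leg (S1 ∪ S2 = {0, 1, 2, 3, 4, 5}); total cost 3 + 7 = 10.
No covering selection has total cost below 10.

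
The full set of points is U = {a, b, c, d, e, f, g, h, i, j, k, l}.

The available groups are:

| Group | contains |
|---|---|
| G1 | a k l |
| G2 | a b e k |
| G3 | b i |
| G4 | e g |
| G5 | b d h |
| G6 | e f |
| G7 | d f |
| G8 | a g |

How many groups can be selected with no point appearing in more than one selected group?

4

G1, G3, G4, G7 are pairwise disjoint (G1={a,k,l}; G3={b,i}; G4={e,g}; G7={d,f}).
Every remaining group overlaps one of these, and no 5 of the listed groups are pairwise disjoint, so 4 is the maximum.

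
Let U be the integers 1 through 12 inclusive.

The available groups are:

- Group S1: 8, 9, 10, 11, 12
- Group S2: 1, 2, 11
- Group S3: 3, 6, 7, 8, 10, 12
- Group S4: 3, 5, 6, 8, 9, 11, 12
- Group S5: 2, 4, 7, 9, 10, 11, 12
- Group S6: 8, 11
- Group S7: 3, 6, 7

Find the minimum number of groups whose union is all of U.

S2 and S4 and S5 together: S2 ∪ S4 ∪ S5 = {1, 2, 3, 4, 5, 6, 7, 8, 9, 10, 11, 12} — every item is covered.
Only S2 contains 1, so S2 is forced; the remaining 9 items need at least 2 more groups (each remaining group adds at most 6) — so at least 3 groups are needed, and 3 is optimal.

3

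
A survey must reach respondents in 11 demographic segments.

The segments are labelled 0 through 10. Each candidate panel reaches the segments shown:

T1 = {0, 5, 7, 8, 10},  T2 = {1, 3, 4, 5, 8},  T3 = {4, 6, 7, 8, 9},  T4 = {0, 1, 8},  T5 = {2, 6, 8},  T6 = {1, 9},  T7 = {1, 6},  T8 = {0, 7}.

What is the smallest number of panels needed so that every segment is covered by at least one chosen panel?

Take {T1, T2, T5, T6}. Their union is {0, 1, 2, 3, 4, 5, 6, 7, 8, 9, 10}, which is all 11 segments.
No 3 of the 8 panels cover everything (all 56 combinations miss at least one segment), so 4 is optimal.

4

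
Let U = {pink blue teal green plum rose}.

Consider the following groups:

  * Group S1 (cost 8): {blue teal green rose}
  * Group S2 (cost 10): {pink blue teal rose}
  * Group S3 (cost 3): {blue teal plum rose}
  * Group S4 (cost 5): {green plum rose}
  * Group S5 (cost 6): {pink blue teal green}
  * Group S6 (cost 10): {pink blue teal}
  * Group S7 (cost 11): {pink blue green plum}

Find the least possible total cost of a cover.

9

S3, S5 together cover every element (S3 ∪ S5 = {pink, blue, teal, green, plum, rose}); total cost 3 + 6 = 9.
No covering selection has total cost below 9.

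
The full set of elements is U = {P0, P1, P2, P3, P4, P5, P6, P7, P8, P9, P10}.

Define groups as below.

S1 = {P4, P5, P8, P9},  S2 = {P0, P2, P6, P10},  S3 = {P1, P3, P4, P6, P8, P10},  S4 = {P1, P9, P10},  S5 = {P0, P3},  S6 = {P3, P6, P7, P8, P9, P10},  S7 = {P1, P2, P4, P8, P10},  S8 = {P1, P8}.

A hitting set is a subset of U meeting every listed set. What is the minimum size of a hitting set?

3

Take H = {P3, P8, P10}. Each listed group contains at least one of these, so H is a hitting set of size 3.
No choice of 2 elements meets every group, so 3 is the minimum.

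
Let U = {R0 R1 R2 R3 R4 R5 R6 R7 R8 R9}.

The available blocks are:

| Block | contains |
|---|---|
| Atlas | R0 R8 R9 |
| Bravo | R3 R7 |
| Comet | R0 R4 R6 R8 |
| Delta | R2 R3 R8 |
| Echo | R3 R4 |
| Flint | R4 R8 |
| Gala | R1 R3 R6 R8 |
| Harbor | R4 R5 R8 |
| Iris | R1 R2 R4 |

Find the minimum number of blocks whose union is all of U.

5

Take {Atlas, Bravo, Comet, Harbor, Iris}. Their union is {R0, R1, R2, R3, R4, R5, R6, R7, R8, R9}, which is all 10 items.
No 4 of the 9 blocks cover everything (all 126 combinations miss at least one item), so 5 is optimal.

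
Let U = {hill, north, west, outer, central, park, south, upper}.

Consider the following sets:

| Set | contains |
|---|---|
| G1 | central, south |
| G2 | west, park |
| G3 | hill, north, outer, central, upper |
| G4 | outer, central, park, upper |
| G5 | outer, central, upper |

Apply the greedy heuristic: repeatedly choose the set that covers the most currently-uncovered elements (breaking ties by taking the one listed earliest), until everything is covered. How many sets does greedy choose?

3

Greedy: pick G3 (covers 5 new) → pick G2 (covers 2 new) → pick G1 (covers 1 new). Total picks: 3.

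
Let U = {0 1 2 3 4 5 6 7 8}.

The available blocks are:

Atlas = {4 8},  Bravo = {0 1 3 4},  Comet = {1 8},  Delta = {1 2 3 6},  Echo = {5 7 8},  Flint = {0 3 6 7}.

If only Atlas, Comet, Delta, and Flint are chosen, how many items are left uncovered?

1

Union of Atlas, Comet, Delta, Flint = {0, 1, 2, 3, 4, 6, 7, 8}.
Not covered: 5 — 1 item.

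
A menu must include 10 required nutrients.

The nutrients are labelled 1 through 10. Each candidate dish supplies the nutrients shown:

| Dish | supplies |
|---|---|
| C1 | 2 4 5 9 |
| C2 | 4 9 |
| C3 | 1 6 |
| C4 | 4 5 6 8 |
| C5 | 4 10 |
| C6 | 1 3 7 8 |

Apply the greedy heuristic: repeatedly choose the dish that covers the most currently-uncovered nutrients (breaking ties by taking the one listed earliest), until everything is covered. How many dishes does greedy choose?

4

Greedy: pick C1 (covers 4 new) → pick C6 (covers 4 new) → pick C3 (covers 1 new) → pick C5 (covers 1 new). Total picks: 4.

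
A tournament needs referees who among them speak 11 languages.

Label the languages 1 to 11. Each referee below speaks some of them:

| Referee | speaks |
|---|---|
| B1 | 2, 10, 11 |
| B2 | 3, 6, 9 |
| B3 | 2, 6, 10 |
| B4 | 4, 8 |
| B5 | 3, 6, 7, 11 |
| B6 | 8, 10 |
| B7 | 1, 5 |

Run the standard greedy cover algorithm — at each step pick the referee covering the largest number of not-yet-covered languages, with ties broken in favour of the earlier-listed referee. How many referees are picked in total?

Greedy: pick B5 (covers 4 new) → pick B1 (covers 2 new) → pick B4 (covers 2 new) → pick B7 (covers 2 new) → pick B2 (covers 1 new). Total picks: 5.

5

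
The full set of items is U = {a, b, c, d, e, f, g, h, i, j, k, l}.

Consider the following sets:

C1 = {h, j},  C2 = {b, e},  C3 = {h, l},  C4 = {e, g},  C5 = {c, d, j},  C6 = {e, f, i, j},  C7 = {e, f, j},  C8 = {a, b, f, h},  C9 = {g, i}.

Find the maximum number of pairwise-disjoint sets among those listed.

C2, C3, C5, C9 are pairwise disjoint (C2={b,e}; C3={h,l}; C5={c,d,j}; C9={g,i}).
Every remaining set overlaps one of these, and no 5 of the listed sets are pairwise disjoint, so 4 is the maximum.

4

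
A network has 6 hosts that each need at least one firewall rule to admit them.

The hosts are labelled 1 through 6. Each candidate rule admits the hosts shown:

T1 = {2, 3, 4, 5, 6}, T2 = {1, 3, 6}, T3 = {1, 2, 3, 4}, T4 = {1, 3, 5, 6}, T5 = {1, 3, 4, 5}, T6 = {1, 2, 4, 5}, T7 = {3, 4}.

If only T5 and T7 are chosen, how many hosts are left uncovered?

2

Union of T5, T7 = {1, 3, 4, 5}.
Not covered: 2, 6 — 2 hosts.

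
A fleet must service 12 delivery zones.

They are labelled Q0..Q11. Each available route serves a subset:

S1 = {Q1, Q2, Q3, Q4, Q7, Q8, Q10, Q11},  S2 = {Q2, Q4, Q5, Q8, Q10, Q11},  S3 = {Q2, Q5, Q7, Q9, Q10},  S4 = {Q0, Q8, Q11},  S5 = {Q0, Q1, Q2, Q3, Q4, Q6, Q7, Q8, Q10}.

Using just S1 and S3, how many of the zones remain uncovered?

2

Union of S1, S3 = {Q1, Q2, Q3, Q4, Q5, Q7, Q8, Q9, Q10, Q11}.
Not covered: Q0, Q6 — 2 zones.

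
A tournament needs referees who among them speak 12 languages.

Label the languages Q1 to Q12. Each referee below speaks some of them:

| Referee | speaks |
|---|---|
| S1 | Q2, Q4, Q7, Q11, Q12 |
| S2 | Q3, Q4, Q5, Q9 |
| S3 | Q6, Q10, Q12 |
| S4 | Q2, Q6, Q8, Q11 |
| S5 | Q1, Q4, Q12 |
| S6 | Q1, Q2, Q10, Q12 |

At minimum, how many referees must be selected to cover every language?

4

S1 and S2 and S4 and S6 together: S1 ∪ S2 ∪ S4 ∪ S6 = {Q1, Q2, Q3, Q4, Q5, Q6, Q7, Q8, Q9, Q10, Q11, Q12} — every language is covered.
Only S1 contains Q7, so S1 is forced; the remaining 7 languages need at least 3 more referees (each remaining referee adds at most 3) — so at least 4 referees are needed, and 4 is optimal.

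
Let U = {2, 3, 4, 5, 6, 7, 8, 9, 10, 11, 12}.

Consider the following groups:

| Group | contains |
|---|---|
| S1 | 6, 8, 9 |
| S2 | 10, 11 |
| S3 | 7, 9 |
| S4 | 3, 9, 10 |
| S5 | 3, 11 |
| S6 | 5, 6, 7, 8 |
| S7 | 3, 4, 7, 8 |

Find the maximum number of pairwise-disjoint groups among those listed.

S1, S2 are pairwise disjoint (S1={6,8,9}; S2={10,11}).
Every remaining group overlaps one of these, and no 3 of the listed groups are pairwise disjoint, so 2 is the maximum.

2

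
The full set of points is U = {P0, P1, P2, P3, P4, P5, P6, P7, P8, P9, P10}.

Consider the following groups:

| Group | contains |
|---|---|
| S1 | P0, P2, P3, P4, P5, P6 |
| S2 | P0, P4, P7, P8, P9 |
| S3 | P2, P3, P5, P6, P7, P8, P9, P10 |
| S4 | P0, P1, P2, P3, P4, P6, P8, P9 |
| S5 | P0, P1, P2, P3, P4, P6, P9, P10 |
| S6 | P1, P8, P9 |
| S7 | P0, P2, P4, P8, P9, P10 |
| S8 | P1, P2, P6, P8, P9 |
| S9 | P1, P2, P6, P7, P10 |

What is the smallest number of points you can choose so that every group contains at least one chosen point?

2

H = {P2, P9} meets every group (each contains at least one member of H), and |H| = 2.
The groups S1, S6 are pairwise disjoint, so any hitting set needs a separate point for each — at least 2. Hence 2 is optimal.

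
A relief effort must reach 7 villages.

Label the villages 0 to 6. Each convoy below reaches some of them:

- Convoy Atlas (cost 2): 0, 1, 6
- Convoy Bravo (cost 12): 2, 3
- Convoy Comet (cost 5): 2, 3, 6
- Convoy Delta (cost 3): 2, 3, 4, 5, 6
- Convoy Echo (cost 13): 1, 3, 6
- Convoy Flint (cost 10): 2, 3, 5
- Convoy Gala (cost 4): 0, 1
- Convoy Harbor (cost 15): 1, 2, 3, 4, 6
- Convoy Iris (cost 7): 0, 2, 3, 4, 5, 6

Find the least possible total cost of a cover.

Atlas, Delta together cover every village (Atlas ∪ Delta = {0, 1, 2, 3, 4, 5, 6}); total cost 2 + 3 = 5.
No covering selection has total cost below 5.

5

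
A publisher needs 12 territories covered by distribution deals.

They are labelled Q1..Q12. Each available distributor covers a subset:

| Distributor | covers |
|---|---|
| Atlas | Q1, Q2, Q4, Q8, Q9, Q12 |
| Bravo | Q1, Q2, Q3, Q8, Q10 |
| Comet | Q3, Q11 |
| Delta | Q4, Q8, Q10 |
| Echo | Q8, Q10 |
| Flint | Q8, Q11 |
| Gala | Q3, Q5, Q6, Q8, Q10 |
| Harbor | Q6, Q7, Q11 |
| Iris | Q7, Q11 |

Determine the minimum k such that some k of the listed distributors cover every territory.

Take {Atlas, Gala, Iris}. Their union is {Q1, Q2, Q3, Q4, Q5, Q6, Q7, Q8, Q9, Q10, Q11, Q12}, which is all 12 territories.
Only Gala contains Q5, so Gala is forced; the remaining 7 territories need at least 2 more distributors (each remaining distributor adds at most 5) — so at least 3 distributors are needed, and 3 is optimal.

3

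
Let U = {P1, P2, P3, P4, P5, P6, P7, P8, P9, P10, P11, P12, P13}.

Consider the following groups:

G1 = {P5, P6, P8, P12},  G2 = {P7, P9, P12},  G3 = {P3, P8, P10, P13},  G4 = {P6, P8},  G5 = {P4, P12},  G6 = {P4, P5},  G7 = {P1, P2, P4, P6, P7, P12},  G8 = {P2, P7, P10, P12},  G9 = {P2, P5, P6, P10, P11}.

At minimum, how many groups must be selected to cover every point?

4

G2, G3, G7, and G9 cover everything between them: the union {P1, P2, P3, P4, P5, P6, P7, P8, P9, P10, P11, P12, P13} is all of U.
No 3 of the 9 groups cover everything (all 84 combinations miss at least one point), so 4 is optimal.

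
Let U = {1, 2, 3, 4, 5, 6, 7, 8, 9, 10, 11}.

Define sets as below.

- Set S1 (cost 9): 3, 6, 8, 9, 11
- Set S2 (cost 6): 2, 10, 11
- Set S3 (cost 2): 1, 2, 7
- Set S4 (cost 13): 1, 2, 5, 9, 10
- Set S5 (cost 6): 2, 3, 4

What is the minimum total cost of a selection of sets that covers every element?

30

S1, S3, S4, S5 together cover every element (S1 ∪ S3 ∪ S4 ∪ S5 = {1, 2, 3, 4, 5, 6, 7, 8, 9, 10, 11}); total cost 9 + 2 + 13 + 6 = 30.
The greedy pick S3, S1, S2, S5, S4 costs 36; no covering selection beats 30.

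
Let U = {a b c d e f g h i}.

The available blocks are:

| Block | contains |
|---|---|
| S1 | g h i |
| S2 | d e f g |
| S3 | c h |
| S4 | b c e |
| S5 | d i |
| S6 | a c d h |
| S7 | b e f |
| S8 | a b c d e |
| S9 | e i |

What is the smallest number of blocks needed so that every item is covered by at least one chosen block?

3

Take {S1, S6, S7}. Their union is {a, b, c, d, e, f, g, h, i}, which is all 9 items.
No 2 of the 9 blocks cover everything (all 36 combinations miss at least one item), so 3 is optimal.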